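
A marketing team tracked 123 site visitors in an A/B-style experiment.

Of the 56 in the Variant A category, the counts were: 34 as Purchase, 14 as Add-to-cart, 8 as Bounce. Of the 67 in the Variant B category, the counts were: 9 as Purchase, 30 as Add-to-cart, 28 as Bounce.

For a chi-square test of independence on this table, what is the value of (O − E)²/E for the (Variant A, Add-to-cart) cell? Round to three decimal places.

Row total (Variant A) = 56; column total (Add-to-cart) = 44; N = 123.
Expected count E = 56 × 44 / 123 = 20.0325.
Contribution = (O − E)²/E = (14 − 20.0325)² / 20.0325 = 1.817.

1.817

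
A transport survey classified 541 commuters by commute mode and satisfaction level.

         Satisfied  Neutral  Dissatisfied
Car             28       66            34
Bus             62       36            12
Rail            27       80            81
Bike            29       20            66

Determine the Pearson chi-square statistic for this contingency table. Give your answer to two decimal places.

108.83

Row totals: 128, 110, 188, 115. Column totals: 146, 202, 193. Grand total N = 541.
Expected counts (row total × column total / N):
  Car, Satisfied: 128×146/541 = 34.5434
  Car, Neutral: 128×202/541 = 47.7930
  Car, Dissatisfied: 128×193/541 = 45.6636
  Bus, Satisfied: 110×146/541 = 29.6858
  Bus, Neutral: 110×202/541 = 41.0721
  Bus, Dissatisfied: 110×193/541 = 39.2421
  Rail, Satisfied: 188×146/541 = 50.7357
  Rail, Neutral: 188×202/541 = 70.1959
  Rail, Dissatisfied: 188×193/541 = 67.0684
  Bike, Satisfied: 115×146/541 = 31.0351
  Bike, Neutral: 115×202/541 = 42.9390
  Bike, Dissatisfied: 115×193/541 = 41.0259
Contributions (O − E)²/E:
  (28 − 34.5434)²/34.5434 = 1.2395
  (66 − 47.7930)²/47.7930 = 6.9361
  (34 − 45.6636)²/45.6636 = 2.9792
  (62 − 29.6858)²/29.6858 = 35.1753
  (36 − 41.0721)²/41.0721 = 0.6264
  (12 − 39.2421)²/39.2421 = 18.9116
  (27 − 50.7357)²/50.7357 = 11.1043
  (80 − 70.1959)²/70.1959 = 1.3693
  (81 − 67.0684)²/67.0684 = 2.8939
  (29 − 31.0351)²/31.0351 = 0.1334
  (20 − 42.9390)²/42.9390 = 12.2545
  (66 − 41.0259)²/41.0259 = 15.2027
χ² = 1.2395 + 6.9361 + 2.9792 + 35.1753 + 0.6264 + 18.9116 + 11.1043 + 1.3693 + 2.8939 + 0.1334 + 12.2545 + 15.2027 = 108.83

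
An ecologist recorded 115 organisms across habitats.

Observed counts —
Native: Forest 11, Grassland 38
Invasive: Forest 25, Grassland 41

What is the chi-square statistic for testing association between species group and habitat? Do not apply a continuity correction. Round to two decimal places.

Row totals: 49, 66. Column totals: 36, 79. Grand total N = 115.
Expected counts (row total × column total / N):
  Native, Forest: 49×36/115 = 15.339
  Native, Grassland: 49×79/115 = 33.661
  Invasive, Forest: 66×36/115 = 20.661
  Invasive, Grassland: 66×79/115 = 45.339
Contributions (O − E)²/E:
  (11 − 15.339)²/15.339 = 1.2274
  (38 − 33.661)²/33.661 = 0.5593
  (25 − 20.661)²/20.661 = 0.9112
  (41 − 45.339)²/45.339 = 0.4152
χ² = 1.2274 + 0.5593 + 0.9112 + 0.4152 = 3.11

3.11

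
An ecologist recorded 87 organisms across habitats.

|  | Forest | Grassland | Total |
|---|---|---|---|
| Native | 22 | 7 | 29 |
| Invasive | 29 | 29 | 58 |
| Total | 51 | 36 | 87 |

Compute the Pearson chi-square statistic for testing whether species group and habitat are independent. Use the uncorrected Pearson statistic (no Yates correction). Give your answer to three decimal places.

Grand total N = 87.
Expected counts (row total × column total / N):
  Native, Forest: 29×51/87 = 17.0000
  Native, Grassland: 29×36/87 = 12.0000
  Invasive, Forest: 58×51/87 = 34.0000
  Invasive, Grassland: 58×36/87 = 24.0000
Contributions (O − E)²/E:
  (22 − 17.0000)²/17.0000 = 1.4706
  (7 − 12.0000)²/12.0000 = 2.0833
  (29 − 34.0000)²/34.0000 = 0.7353
  (29 − 24.0000)²/24.0000 = 1.0417
χ² = 1.4706 + 2.0833 + 0.7353 + 1.0417 = 5.331

5.331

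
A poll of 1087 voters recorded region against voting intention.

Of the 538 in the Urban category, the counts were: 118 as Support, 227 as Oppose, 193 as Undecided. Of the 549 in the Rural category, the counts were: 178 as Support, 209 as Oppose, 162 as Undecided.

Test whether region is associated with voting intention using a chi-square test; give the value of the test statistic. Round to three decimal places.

Row totals: 538, 549. Column totals: 296, 436, 355. Grand total N = 1087.
Expected counts (row total × column total / N):
  Urban, Support: 538×296/1087 = 146.5023
  Urban, Oppose: 538×436/1087 = 215.7939
  Urban, Undecided: 538×355/1087 = 175.7038
  Rural, Support: 549×296/1087 = 149.4977
  Rural, Oppose: 549×436/1087 = 220.2061
  Rural, Undecided: 549×355/1087 = 179.2962
Contributions (O − E)²/E:
  (118 − 146.5023)²/146.5023 = 5.5452
  (227 − 215.7939)²/215.7939 = 0.5819
  (193 − 175.7038)²/175.7038 = 1.7026
  (178 − 149.4977)²/149.4977 = 5.4341
  (209 − 220.2061)²/220.2061 = 0.5703
  (162 − 179.2962)²/179.2962 = 1.6685
χ² = 5.5452 + 0.5819 + 1.7026 + 5.4341 + 0.5703 + 1.6685 = 15.503

15.503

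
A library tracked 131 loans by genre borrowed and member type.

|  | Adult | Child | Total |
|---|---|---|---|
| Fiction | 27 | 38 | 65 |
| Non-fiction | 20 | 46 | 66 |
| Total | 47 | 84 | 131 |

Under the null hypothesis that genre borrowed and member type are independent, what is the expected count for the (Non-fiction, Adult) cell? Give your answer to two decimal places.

Row total (Non-fiction) = 66; column total (Adult) = 47; grand total N = 131.
Expected count = (row total × column total) / N = 66 × 47 / 131 = 23.68.

23.68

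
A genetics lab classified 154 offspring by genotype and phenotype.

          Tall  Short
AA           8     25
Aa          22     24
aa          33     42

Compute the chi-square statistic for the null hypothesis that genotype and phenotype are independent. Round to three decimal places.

4.999

Row totals: 33, 46, 75. Column totals: 63, 91. Grand total N = 154.
Expected counts (row total × column total / N):
  AA, Tall: 33×63/154 = 13.5000
  AA, Short: 33×91/154 = 19.5000
  Aa, Tall: 46×63/154 = 18.8182
  Aa, Short: 46×91/154 = 27.1818
  aa, Tall: 75×63/154 = 30.6818
  aa, Short: 75×91/154 = 44.3182
Contributions (O − E)²/E:
  (8 − 13.5000)²/13.5000 = 2.2407
  (25 − 19.5000)²/19.5000 = 1.5513
  (22 − 18.8182)²/18.8182 = 0.5380
  (24 − 27.1818)²/27.1818 = 0.3724
  (33 − 30.6818)²/30.6818 = 0.1752
  (42 − 44.3182)²/44.3182 = 0.1213
χ² = 2.2407 + 1.5513 + 0.5380 + 0.3724 + 0.1752 + 0.1213 = 4.999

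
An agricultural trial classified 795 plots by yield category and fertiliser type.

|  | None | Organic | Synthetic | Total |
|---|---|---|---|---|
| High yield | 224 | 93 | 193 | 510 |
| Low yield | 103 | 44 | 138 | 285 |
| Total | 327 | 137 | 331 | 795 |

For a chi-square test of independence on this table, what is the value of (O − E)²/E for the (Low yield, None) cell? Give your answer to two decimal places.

Row total (Low yield) = 285; column total (None) = 327; N = 795.
Expected count E = 285 × 327 / 795 = 117.226.
Contribution = (O − E)²/E = (103 − 117.226)² / 117.226 = 1.73.

1.73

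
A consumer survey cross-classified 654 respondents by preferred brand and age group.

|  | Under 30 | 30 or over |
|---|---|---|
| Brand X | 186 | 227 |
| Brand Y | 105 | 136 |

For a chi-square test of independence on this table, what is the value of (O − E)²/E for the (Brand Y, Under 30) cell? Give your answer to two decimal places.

Row total (Brand Y) = 241; column total (Under 30) = 291; N = 654.
Expected count E = 241 × 291 / 654 = 107.234.
Contribution = (O − E)²/E = (105 − 107.234)² / 107.234 = 0.05.

0.05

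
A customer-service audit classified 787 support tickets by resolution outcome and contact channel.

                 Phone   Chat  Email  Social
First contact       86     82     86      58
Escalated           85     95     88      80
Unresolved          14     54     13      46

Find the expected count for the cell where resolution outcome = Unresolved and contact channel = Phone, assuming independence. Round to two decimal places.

Row total (Unresolved) = 127; column total (Phone) = 185; grand total N = 787.
Expected count = (row total × column total) / N = 127 × 185 / 787 = 29.85.

29.85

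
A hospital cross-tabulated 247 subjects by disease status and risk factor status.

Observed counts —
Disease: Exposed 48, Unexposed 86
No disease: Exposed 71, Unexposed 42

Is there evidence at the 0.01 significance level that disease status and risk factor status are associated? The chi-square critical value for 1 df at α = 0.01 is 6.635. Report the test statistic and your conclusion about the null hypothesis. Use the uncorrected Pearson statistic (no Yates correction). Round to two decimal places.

17.91; reject H₀

Row totals: 134, 113. Column totals: 119, 128. Grand total N = 247.
Expected counts (row total × column total / N):
  Disease, Exposed: 134×119/247 = 64.5587
  Disease, Unexposed: 134×128/247 = 69.4413
  No disease, Exposed: 113×119/247 = 54.4413
  No disease, Unexposed: 113×128/247 = 58.5587
Contributions (O − E)²/E:
  (48 − 64.5587)²/64.5587 = 4.2472
  (86 − 69.4413)²/69.4413 = 3.9485
  (71 − 54.4413)²/54.4413 = 5.0364
  (42 − 58.5587)²/58.5587 = 4.6823
χ² = 4.2472 + 3.9485 + 5.0364 + 4.6823 = 17.91
df = (2−1)(2−1) = 1. Since 17.91 > 6.635, reject the null hypothesis of independence at α = 0.01.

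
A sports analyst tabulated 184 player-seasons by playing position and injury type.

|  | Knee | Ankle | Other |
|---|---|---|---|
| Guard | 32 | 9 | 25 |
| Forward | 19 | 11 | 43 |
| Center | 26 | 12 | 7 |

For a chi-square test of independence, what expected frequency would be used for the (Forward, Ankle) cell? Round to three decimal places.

12.696

Row total (Forward) = 73; column total (Ankle) = 32; grand total N = 184.
Expected count = (row total × column total) / N = 73 × 32 / 184 = 12.696.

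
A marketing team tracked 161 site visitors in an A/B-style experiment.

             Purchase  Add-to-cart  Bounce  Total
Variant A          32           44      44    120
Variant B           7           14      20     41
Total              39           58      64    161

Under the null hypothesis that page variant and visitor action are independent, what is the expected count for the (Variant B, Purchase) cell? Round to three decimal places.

9.932

Row total (Variant B) = 41; column total (Purchase) = 39; grand total N = 161.
Expected count = (row total × column total) / N = 41 × 39 / 161 = 9.932.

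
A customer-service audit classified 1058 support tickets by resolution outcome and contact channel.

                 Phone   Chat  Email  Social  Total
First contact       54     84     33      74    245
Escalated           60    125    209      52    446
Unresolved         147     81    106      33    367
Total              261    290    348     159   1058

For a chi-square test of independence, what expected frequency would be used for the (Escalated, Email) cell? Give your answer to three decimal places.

146.699

Row total (Escalated) = 446; column total (Email) = 348; grand total N = 1058.
Expected count = (row total × column total) / N = 446 × 348 / 1058 = 146.699.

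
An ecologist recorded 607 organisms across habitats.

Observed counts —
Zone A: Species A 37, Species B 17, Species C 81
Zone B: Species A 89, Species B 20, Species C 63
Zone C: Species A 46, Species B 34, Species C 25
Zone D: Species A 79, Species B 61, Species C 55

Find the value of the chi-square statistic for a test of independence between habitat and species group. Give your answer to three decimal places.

Row totals: 135, 172, 105, 195. Column totals: 251, 132, 224. Grand total N = 607.
Expected counts (row total × column total / N):
  Zone A, Species A: 135×251/607 = 55.8237
  Zone A, Species B: 135×132/607 = 29.3575
  Zone A, Species C: 135×224/607 = 49.8188
  Zone B, Species A: 172×251/607 = 71.1236
  Zone B, Species B: 172×132/607 = 37.4036
  Zone B, Species C: 172×224/607 = 63.4728
  Zone C, Species A: 105×251/607 = 43.4185
  Zone C, Species B: 105×132/607 = 22.8336
  Zone C, Species C: 105×224/607 = 38.7479
  Zone D, Species A: 195×251/607 = 80.6343
  Zone D, Species B: 195×132/607 = 42.4053
  Zone D, Species C: 195×224/607 = 71.9605
Contributions (O − E)²/E:
  (37 − 55.8237)²/55.8237 = 6.3473
  (17 − 29.3575)²/29.3575 = 5.2017
  (81 − 49.8188)²/49.8188 = 19.5161
  (89 − 71.1236)²/71.1236 = 4.4931
  (20 − 37.4036)²/37.4036 = 8.0978
  (63 − 63.4728)²/63.4728 = 0.0035
  (46 − 43.4185)²/43.4185 = 0.1535
  (34 − 22.8336)²/22.8336 = 5.4607
  (25 − 38.7479)²/38.7479 = 4.8778
  (79 − 80.6343)²/80.6343 = 0.0331
  (61 − 42.4053)²/42.4053 = 8.1538
  (55 − 71.9605)²/71.9605 = 3.9975
χ² = 6.3473 + 5.2017 + 19.5161 + 4.4931 + 8.0978 + 0.0035 + 0.1535 + 5.4607 + 4.8778 + 0.0331 + 8.1538 + 3.9975 = 66.336

66.336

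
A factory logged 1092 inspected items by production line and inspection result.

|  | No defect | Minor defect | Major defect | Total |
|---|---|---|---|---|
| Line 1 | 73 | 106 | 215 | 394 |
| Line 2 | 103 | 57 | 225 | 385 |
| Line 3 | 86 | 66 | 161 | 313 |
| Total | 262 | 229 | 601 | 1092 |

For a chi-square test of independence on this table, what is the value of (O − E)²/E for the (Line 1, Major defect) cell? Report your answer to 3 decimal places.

Row total (Line 1) = 394; column total (Major defect) = 601; N = 1092.
Expected count E = 394 × 601 / 1092 = 216.8443.
Contribution = (O − E)²/E = (215 − 216.8443)² / 216.8443 = 0.016.

0.016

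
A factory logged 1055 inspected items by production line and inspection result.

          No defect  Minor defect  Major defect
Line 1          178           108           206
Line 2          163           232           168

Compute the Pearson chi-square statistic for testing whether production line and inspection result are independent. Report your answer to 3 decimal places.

45.171

Row totals: 492, 563. Column totals: 341, 340, 374. Grand total N = 1055.
Expected counts (row total × column total / N):
  Line 1, No defect: 492×341/1055 = 159.0256
  Line 1, Minor defect: 492×340/1055 = 158.5592
  Line 1, Major defect: 492×374/1055 = 174.4152
  Line 2, No defect: 563×341/1055 = 181.9744
  Line 2, Minor defect: 563×340/1055 = 181.4408
  Line 2, Major defect: 563×374/1055 = 199.5848
Contributions (O − E)²/E:
  (178 − 159.0256)²/159.0256 = 2.2640
  (108 − 158.5592)²/158.5592 = 16.1216
  (206 − 174.4152)²/174.4152 = 5.7197
  (163 − 181.9744)²/181.9744 = 1.9785
  (232 − 181.4408)²/181.4408 = 14.0885
  (168 − 199.5848)²/199.5848 = 4.9984
χ² = 2.2640 + 16.1216 + 5.7197 + 1.9785 + 14.0885 + 4.9984 = 45.171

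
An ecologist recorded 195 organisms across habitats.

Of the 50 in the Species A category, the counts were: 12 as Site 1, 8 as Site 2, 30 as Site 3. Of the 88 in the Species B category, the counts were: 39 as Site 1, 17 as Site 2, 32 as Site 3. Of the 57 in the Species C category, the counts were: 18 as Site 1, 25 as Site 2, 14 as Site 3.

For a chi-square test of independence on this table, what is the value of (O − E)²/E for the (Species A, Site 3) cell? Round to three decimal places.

5.671

Row total (Species A) = 50; column total (Site 3) = 76; N = 195.
Expected count E = 50 × 76 / 195 = 19.4872.
Contribution = (O − E)²/E = (30 − 19.4872)² / 19.4872 = 5.671.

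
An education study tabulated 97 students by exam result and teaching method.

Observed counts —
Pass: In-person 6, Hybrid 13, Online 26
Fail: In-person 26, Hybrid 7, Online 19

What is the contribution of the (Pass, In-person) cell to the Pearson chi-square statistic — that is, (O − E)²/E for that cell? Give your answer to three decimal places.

5.270

Row total (Pass) = 45; column total (In-person) = 32; N = 97.
Expected count E = 45 × 32 / 97 = 14.8454.
Contribution = (O − E)²/E = (6 − 14.8454)² / 14.8454 = 5.270.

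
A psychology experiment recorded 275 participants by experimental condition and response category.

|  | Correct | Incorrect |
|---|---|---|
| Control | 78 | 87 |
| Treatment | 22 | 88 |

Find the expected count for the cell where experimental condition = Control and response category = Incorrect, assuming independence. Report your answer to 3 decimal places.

105.000

Row total (Control) = 165; column total (Incorrect) = 175; grand total N = 275.
Expected count = (row total × column total) / N = 165 × 175 / 275 = 105.000.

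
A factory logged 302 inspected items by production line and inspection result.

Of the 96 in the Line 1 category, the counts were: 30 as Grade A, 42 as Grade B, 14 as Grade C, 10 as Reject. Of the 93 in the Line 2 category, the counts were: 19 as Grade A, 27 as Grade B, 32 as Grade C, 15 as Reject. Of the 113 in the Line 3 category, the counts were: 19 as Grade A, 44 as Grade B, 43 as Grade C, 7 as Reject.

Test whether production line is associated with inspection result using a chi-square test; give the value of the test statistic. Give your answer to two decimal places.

Row totals: 96, 93, 113. Column totals: 68, 113, 89, 32. Grand total N = 302.
Expected counts (row total × column total / N):
  Line 1, Grade A: 96×68/302 = 21.616
  Line 1, Grade B: 96×113/302 = 35.921
  Line 1, Grade C: 96×89/302 = 28.291
  Line 1, Reject: 96×32/302 = 10.172
  Line 2, Grade A: 93×68/302 = 20.940
  Line 2, Grade B: 93×113/302 = 34.798
  Line 2, Grade C: 93×89/302 = 27.407
  Line 2, Reject: 93×32/302 = 9.854
  Line 3, Grade A: 113×68/302 = 25.444
  Line 3, Grade B: 113×113/302 = 42.281
  Line 3, Grade C: 113×89/302 = 33.301
  Line 3, Reject: 113×32/302 = 11.974
Contributions (O − E)²/E:
  (30 − 21.616)²/21.616 = 3.2518
  (42 − 35.921)²/35.921 = 1.0288
  (14 − 28.291)²/28.291 = 7.2190
  (10 − 10.172)²/10.172 = 0.0029
  (19 − 20.940)²/20.940 = 0.1797
  (27 − 34.798)²/34.798 = 1.7475
  (32 − 27.407)²/27.407 = 0.7697
  (15 − 9.854)²/9.854 = 2.6874
  (19 − 25.444)²/25.444 = 1.6320
  (44 − 42.281)²/42.281 = 0.0699
  (43 − 33.301)²/33.301 = 2.8249
  (7 − 11.974)²/11.974 = 2.0662
χ² = 3.2518 + 1.0288 + 7.2190 + 0.0029 + 0.1797 + 1.7475 + 0.7697 + 2.6874 + 1.6320 + 0.0699 + 2.8249 + 2.0662 = 23.48

23.48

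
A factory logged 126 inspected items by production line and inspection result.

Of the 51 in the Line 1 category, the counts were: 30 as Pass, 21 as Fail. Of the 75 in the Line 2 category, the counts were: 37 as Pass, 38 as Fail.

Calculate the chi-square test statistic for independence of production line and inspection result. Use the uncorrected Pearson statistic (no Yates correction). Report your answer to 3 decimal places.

Row totals: 51, 75. Column totals: 67, 59. Grand total N = 126.
Expected counts (row total × column total / N):
  Line 1, Pass: 51×67/126 = 27.1190
  Line 1, Fail: 51×59/126 = 23.8810
  Line 2, Pass: 75×67/126 = 39.8810
  Line 2, Fail: 75×59/126 = 35.1190
Contributions (O − E)²/E:
  (30 − 27.1190)²/27.1190 = 0.3061
  (21 − 23.8810)²/23.8810 = 0.3476
  (37 − 39.8810)²/39.8810 = 0.2081
  (38 − 35.1190)²/35.1190 = 0.2363
χ² = 0.3061 + 0.3476 + 0.2081 + 0.2363 = 1.098

1.098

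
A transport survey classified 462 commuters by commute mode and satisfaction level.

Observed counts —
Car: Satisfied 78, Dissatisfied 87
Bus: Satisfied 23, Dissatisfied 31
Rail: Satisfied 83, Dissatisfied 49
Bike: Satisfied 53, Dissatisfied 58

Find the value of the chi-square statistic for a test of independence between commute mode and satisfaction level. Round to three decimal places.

10.354

Row totals: 165, 54, 132, 111. Column totals: 237, 225. Grand total N = 462.
Expected counts (row total × column total / N):
  Car, Satisfied: 165×237/462 = 84.6429
  Car, Dissatisfied: 165×225/462 = 80.3571
  Bus, Satisfied: 54×237/462 = 27.7013
  Bus, Dissatisfied: 54×225/462 = 26.2987
  Rail, Satisfied: 132×237/462 = 67.7143
  Rail, Dissatisfied: 132×225/462 = 64.2857
  Bike, Satisfied: 111×237/462 = 56.9416
  Bike, Dissatisfied: 111×225/462 = 54.0584
Contributions (O − E)²/E:
  (78 − 84.6429)²/84.6429 = 0.5213
  (87 − 80.3571)²/80.3571 = 0.5492
  (23 − 27.7013)²/27.7013 = 0.7979
  (31 − 26.2987)²/26.2987 = 0.8404
  (83 − 67.7143)²/67.7143 = 3.4506
  (49 − 64.2857)²/64.2857 = 3.6346
  (53 − 56.9416)²/56.9416 = 0.2728
  (58 − 54.0584)²/54.0584 = 0.2874
χ² = 0.5213 + 0.5492 + 0.7979 + 0.8404 + 3.4506 + 3.6346 + 0.2728 + 0.2874 = 10.354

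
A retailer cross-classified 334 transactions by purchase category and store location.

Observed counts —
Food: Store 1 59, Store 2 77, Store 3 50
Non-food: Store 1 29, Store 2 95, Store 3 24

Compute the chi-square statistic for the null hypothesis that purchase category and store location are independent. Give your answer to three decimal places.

Row totals: 186, 148. Column totals: 88, 172, 74. Grand total N = 334.
Expected counts (row total × column total / N):
  Food, Store 1: 186×88/334 = 49.0060
  Food, Store 2: 186×172/334 = 95.7844
  Food, Store 3: 186×74/334 = 41.2096
  Non-food, Store 1: 148×88/334 = 38.9940
  Non-food, Store 2: 148×172/334 = 76.2156
  Non-food, Store 3: 148×74/334 = 32.7904
Contributions (O − E)²/E:
  (59 − 49.0060)²/49.0060 = 2.0381
  (77 − 95.7844)²/95.7844 = 3.6838
  (50 − 41.2096)²/41.2096 = 1.8751
  (29 − 38.9940)²/38.9940 = 2.5614
  (95 − 76.2156)²/76.2156 = 4.6297
  (24 − 32.7904)²/32.7904 = 2.3565
χ² = 2.0381 + 3.6838 + 1.8751 + 2.5614 + 4.6297 + 2.3565 = 17.145

17.145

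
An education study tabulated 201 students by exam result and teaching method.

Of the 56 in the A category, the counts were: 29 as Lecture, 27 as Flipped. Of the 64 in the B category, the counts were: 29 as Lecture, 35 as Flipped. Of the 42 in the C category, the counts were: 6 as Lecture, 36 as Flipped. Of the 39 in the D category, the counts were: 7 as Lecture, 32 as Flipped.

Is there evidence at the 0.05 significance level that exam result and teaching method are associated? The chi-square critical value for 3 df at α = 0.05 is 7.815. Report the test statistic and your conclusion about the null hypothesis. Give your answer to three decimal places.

22.728; reject H₀

Row totals: 56, 64, 42, 39. Column totals: 71, 130. Grand total N = 201.
Expected counts (row total × column total / N):
  A, Lecture: 56×71/201 = 19.7811
  A, Flipped: 56×130/201 = 36.2189
  B, Lecture: 64×71/201 = 22.6070
  B, Flipped: 64×130/201 = 41.3930
  C, Lecture: 42×71/201 = 14.8358
  C, Flipped: 42×130/201 = 27.1642
  D, Lecture: 39×71/201 = 13.7761
  D, Flipped: 39×130/201 = 25.2239
Contributions (O − E)²/E:
  (29 − 19.7811)²/19.7811 = 4.2964
  (27 − 36.2189)²/36.2189 = 2.3465
  (29 − 22.6070)²/22.6070 = 1.8079
  (35 − 41.3930)²/41.3930 = 0.9874
  (6 − 14.8358)²/14.8358 = 5.2624
  (36 − 27.1642)²/27.1642 = 2.8741
  (7 − 13.7761)²/13.7761 = 3.3330
  (32 − 25.2239)²/25.2239 = 1.8203
χ² = 4.2964 + 2.3465 + 1.8079 + 0.9874 + 5.2624 + 2.8741 + 3.3330 + 1.8203 = 22.728
df = (4−1)(2−1) = 3. Since 22.728 > 7.815, reject the null hypothesis of independence at α = 0.05.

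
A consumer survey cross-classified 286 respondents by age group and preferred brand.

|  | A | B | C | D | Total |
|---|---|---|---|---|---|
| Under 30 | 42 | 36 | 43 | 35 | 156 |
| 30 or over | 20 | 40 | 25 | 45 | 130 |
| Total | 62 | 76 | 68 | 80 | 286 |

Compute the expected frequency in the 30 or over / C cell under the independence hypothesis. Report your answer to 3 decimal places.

30.909

Row total (30 or over) = 130; column total (C) = 68; grand total N = 286.
Expected count = (row total × column total) / N = 130 × 68 / 286 = 30.909.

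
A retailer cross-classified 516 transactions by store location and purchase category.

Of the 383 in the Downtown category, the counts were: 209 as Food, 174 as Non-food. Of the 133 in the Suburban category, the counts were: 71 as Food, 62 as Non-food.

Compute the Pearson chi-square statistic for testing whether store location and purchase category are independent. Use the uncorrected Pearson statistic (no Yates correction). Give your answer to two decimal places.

Row totals: 383, 133. Column totals: 280, 236. Grand total N = 516.
Expected counts (row total × column total / N):
  Downtown, Food: 383×280/516 = 207.829
  Downtown, Non-food: 383×236/516 = 175.171
  Suburban, Food: 133×280/516 = 72.171
  Suburban, Non-food: 133×236/516 = 60.829
Contributions (O − E)²/E:
  (209 − 207.829)²/207.829 = 0.0066
  (174 − 175.171)²/175.171 = 0.0078
  (71 − 72.171)²/72.171 = 0.0190
  (62 − 60.829)²/60.829 = 0.0225
χ² = 0.0066 + 0.0078 + 0.0190 + 0.0225 = 0.06

0.06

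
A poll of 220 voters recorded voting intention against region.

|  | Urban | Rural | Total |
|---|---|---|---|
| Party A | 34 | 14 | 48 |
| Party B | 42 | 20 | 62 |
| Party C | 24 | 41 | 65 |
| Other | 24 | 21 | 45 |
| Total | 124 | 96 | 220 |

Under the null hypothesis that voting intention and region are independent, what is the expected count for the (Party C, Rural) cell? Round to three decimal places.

Row total (Party C) = 65; column total (Rural) = 96; grand total N = 220.
Expected count = (row total × column total) / N = 65 × 96 / 220 = 28.364.

28.364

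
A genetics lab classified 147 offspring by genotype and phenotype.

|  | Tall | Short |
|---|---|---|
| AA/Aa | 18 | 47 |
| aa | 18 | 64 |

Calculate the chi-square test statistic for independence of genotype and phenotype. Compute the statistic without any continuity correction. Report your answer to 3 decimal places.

Row totals: 65, 82. Column totals: 36, 111. Grand total N = 147.
Expected counts (row total × column total / N):
  AA/Aa, Tall: 65×36/147 = 15.9184
  AA/Aa, Short: 65×111/147 = 49.0816
  aa, Tall: 82×36/147 = 20.0816
  aa, Short: 82×111/147 = 61.9184
Contributions (O − E)²/E:
  (18 − 15.9184)²/15.9184 = 0.2722
  (47 − 49.0816)²/49.0816 = 0.0883
  (18 − 20.0816)²/20.0816 = 0.2158
  (64 − 61.9184)²/61.9184 = 0.0700
χ² = 0.2722 + 0.0883 + 0.2158 + 0.0700 = 0.646

0.646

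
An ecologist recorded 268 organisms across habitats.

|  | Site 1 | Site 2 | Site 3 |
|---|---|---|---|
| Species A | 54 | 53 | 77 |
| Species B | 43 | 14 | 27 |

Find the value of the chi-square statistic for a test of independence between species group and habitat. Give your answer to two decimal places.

12.40

Row totals: 184, 84. Column totals: 97, 67, 104. Grand total N = 268.
Expected counts (row total × column total / N):
  Species A, Site 1: 184×97/268 = 66.597
  Species A, Site 2: 184×67/268 = 46.000
  Species A, Site 3: 184×104/268 = 71.403
  Species B, Site 1: 84×97/268 = 30.403
  Species B, Site 2: 84×67/268 = 21.000
  Species B, Site 3: 84×104/268 = 32.597
Contributions (O − E)²/E:
  (54 − 66.597)²/66.597 = 2.3828
  (53 − 46.000)²/46.000 = 1.0652
  (77 − 71.403)²/71.403 = 0.4387
  (43 − 30.403)²/30.403 = 5.2194
  (14 − 21.000)²/21.000 = 2.3333
  (27 − 32.597)²/32.597 = 0.9610
χ² = 2.3828 + 1.0652 + 0.4387 + 5.2194 + 2.3333 + 0.9610 = 12.40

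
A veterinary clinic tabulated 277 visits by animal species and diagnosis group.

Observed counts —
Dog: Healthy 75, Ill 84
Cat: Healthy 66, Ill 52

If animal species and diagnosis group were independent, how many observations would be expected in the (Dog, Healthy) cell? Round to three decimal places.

80.935

Row total (Dog) = 159; column total (Healthy) = 141; grand total N = 277.
Expected count = (row total × column total) / N = 159 × 141 / 277 = 80.935.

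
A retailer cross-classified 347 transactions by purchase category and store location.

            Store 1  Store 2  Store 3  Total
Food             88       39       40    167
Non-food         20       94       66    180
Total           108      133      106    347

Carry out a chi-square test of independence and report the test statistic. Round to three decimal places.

71.550

Grand total N = 347.
Expected counts (row total × column total / N):
  Food, Store 1: 167×108/347 = 51.9769
  Food, Store 2: 167×133/347 = 64.0086
  Food, Store 3: 167×106/347 = 51.0144
  Non-food, Store 1: 180×108/347 = 56.0231
  Non-food, Store 2: 180×133/347 = 68.9914
  Non-food, Store 3: 180×106/347 = 54.9856
Contributions (O − E)²/E:
  (88 − 51.9769)²/51.9769 = 24.9662
  (39 − 64.0086)²/64.0086 = 9.7710
  (40 − 51.0144)²/51.0144 = 2.3781
  (20 − 56.0231)²/56.0231 = 23.1630
  (94 − 68.9914)²/68.9914 = 9.0653
  (66 − 54.9856)²/54.9856 = 2.2063
χ² = 24.9662 + 9.7710 + 2.3781 + 23.1630 + 9.0653 + 2.2063 = 71.550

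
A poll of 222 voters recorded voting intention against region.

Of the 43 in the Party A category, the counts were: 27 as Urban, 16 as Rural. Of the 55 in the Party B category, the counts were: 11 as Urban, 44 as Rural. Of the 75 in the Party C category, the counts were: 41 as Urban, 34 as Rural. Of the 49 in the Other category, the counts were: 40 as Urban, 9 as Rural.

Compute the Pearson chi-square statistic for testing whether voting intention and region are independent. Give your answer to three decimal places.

Row totals: 43, 55, 75, 49. Column totals: 119, 103. Grand total N = 222.
Expected counts (row total × column total / N):
  Party A, Urban: 43×119/222 = 23.0495
  Party A, Rural: 43×103/222 = 19.9505
  Party B, Urban: 55×119/222 = 29.4820
  Party B, Rural: 55×103/222 = 25.5180
  Party C, Urban: 75×119/222 = 40.2027
  Party C, Rural: 75×103/222 = 34.7973
  Other, Urban: 49×119/222 = 26.2658
  Other, Rural: 49×103/222 = 22.7342
Contributions (O − E)²/E:
  (27 − 23.0495)²/23.0495 = 0.6771
  (16 − 19.9505)²/19.9505 = 0.7823
  (11 − 29.4820)²/29.4820 = 11.5862
  (44 − 25.5180)²/25.5180 = 13.3860
  (41 − 40.2027)²/40.2027 = 0.0158
  (34 − 34.7973)²/34.7973 = 0.0183
  (40 − 26.2658)²/26.2658 = 7.1815
  (9 − 22.7342)²/22.7342 = 8.2971
χ² = 0.6771 + 0.7823 + 11.5862 + 13.3860 + 0.0158 + 0.0183 + 7.1815 + 8.2971 = 41.944

41.944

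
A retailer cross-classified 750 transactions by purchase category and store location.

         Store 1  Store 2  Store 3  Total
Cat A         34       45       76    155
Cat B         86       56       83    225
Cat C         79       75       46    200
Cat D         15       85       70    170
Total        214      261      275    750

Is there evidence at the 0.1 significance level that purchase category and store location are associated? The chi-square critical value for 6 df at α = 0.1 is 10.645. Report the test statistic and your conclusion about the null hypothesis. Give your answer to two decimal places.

Grand total N = 750.
Expected counts (row total × column total / N):
  Cat A, Store 1: 155×214/750 = 44.227
  Cat A, Store 2: 155×261/750 = 53.940
  Cat A, Store 3: 155×275/750 = 56.833
  Cat B, Store 1: 225×214/750 = 64.200
  Cat B, Store 2: 225×261/750 = 78.300
  Cat B, Store 3: 225×275/750 = 82.500
  Cat C, Store 1: 200×214/750 = 57.067
  Cat C, Store 2: 200×261/750 = 69.600
  Cat C, Store 3: 200×275/750 = 73.333
  Cat D, Store 1: 170×214/750 = 48.507
  Cat D, Store 2: 170×261/750 = 59.160
  Cat D, Store 3: 170×275/750 = 62.333
Contributions (O − E)²/E:
  (34 − 44.227)²/44.227 = 2.3649
  (45 − 53.940)²/53.940 = 1.4817
  (76 − 56.833)²/56.833 = 6.4641
  (86 − 64.200)²/64.200 = 7.4025
  (56 − 78.300)²/78.300 = 6.3511
  (83 − 82.500)²/82.500 = 0.0030
  (79 − 57.067)²/57.067 = 8.4297
  (75 − 69.600)²/69.600 = 0.4190
  (46 − 73.333)²/73.333 = 10.1877
  (15 − 48.507)²/48.507 = 23.1455
  (85 − 59.160)²/59.160 = 11.2864
  (70 − 62.333)²/62.333 = 0.9430
χ² = 2.3649 + 1.4817 + 6.4641 + 7.4025 + 6.3511 + 0.0030 + 8.4297 + 0.4190 + 10.1877 + 23.1455 + 11.2864 + 0.9430 = 78.48
df = (4−1)(3−1) = 6. Since 78.48 > 10.645, reject the null hypothesis of independence at α = 0.1.

78.48; reject H₀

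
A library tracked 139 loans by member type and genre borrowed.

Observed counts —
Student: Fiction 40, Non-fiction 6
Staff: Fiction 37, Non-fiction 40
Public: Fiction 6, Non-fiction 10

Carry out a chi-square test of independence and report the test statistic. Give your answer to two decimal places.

Row totals: 46, 77, 16. Column totals: 83, 56. Grand total N = 139.
Expected counts (row total × column total / N):
  Student, Fiction: 46×83/139 = 27.468
  Student, Non-fiction: 46×56/139 = 18.532
  Staff, Fiction: 77×83/139 = 45.978
  Staff, Non-fiction: 77×56/139 = 31.022
  Public, Fiction: 16×83/139 = 9.554
  Public, Non-fiction: 16×56/139 = 6.446
Contributions (O − E)²/E:
  (40 − 27.468)²/27.468 = 5.7176
  (6 − 18.532)²/18.532 = 8.4746
  (37 − 45.978)²/45.978 = 1.7531
  (40 − 31.022)²/31.022 = 2.5983
  (6 − 9.554)²/9.554 = 1.3221
  (10 − 6.446)²/6.446 = 1.9595
χ² = 5.7176 + 8.4746 + 1.7531 + 2.5983 + 1.3221 + 1.9595 = 21.83

21.83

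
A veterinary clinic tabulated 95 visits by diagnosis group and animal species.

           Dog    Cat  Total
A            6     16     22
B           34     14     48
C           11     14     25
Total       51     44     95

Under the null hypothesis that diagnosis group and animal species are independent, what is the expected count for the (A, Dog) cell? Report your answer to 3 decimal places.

Row total (A) = 22; column total (Dog) = 51; grand total N = 95.
Expected count = (row total × column total) / N = 22 × 51 / 95 = 11.811.

11.811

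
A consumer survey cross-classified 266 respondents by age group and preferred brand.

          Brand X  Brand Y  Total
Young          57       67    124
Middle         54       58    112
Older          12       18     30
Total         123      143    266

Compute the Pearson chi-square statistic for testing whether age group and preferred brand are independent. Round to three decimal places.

Grand total N = 266.
Expected counts (row total × column total / N):
  Young, Brand X: 124×123/266 = 57.3383
  Young, Brand Y: 124×143/266 = 66.6617
  Middle, Brand X: 112×123/266 = 51.7895
  Middle, Brand Y: 112×143/266 = 60.2105
  Older, Brand X: 30×123/266 = 13.8722
  Older, Brand Y: 30×143/266 = 16.1278
Contributions (O − E)²/E:
  (57 − 57.3383)²/57.3383 = 0.0020
  (67 − 66.6617)²/66.6617 = 0.0017
  (54 − 51.7895)²/51.7895 = 0.0943
  (58 − 60.2105)²/60.2105 = 0.0812
  (12 − 13.8722)²/13.8722 = 0.2527
  (18 − 16.1278)²/16.1278 = 0.2173
χ² = 0.0020 + 0.0017 + 0.0943 + 0.0812 + 0.2527 + 0.2173 = 0.649

0.649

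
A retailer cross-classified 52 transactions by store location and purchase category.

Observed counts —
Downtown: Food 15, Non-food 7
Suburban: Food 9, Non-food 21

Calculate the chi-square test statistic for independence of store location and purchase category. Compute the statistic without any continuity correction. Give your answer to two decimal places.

Row totals: 22, 30. Column totals: 24, 28. Grand total N = 52.
Expected counts (row total × column total / N):
  Downtown, Food: 22×24/52 = 10.154
  Downtown, Non-food: 22×28/52 = 11.846
  Suburban, Food: 30×24/52 = 13.846
  Suburban, Non-food: 30×28/52 = 16.154
Contributions (O − E)²/E:
  (15 − 10.154)²/10.154 = 2.3128
  (7 − 11.846)²/11.846 = 1.9824
  (9 − 13.846)²/13.846 = 1.6961
  (21 − 16.154)²/16.154 = 1.4537
χ² = 2.3128 + 1.9824 + 1.6961 + 1.4537 = 7.45

7.45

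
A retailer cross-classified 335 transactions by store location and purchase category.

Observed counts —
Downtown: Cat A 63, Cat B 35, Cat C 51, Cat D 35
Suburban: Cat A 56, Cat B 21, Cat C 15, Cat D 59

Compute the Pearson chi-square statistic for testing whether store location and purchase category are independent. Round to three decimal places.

Row totals: 184, 151. Column totals: 119, 56, 66, 94. Grand total N = 335.
Expected counts (row total × column total / N):
  Downtown, Cat A: 184×119/335 = 65.36119
  Downtown, Cat B: 184×56/335 = 30.75821
  Downtown, Cat C: 184×66/335 = 36.25075
  Downtown, Cat D: 184×94/335 = 51.62985
  Suburban, Cat A: 151×119/335 = 53.63881
  Suburban, Cat B: 151×56/335 = 25.24179
  Suburban, Cat C: 151×66/335 = 29.74925
  Suburban, Cat D: 151×94/335 = 42.37015
Contributions (O − E)²/E:
  (63 − 65.36119)²/65.36119 = 0.0853
  (35 − 30.75821)²/30.75821 = 0.5850
  (51 − 36.25075)²/36.25075 = 6.0010
  (35 − 51.62985)²/51.62985 = 5.3564
  (56 − 53.63881)²/53.63881 = 0.1039
  (21 − 25.24179)²/25.24179 = 0.7128
  (15 − 29.74925)²/29.74925 = 7.3125
  (59 − 42.37015)²/42.37015 = 6.5270
χ² = 0.0853 + 0.5850 + 6.0010 + 5.3564 + 0.1039 + 0.7128 + 7.3125 + 6.5270 = 26.684

26.684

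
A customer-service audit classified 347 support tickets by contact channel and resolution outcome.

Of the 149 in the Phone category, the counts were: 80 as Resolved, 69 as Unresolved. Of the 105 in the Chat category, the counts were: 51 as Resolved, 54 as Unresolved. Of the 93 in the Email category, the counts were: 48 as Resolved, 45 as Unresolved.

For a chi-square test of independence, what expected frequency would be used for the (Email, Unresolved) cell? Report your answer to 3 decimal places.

Row total (Email) = 93; column total (Unresolved) = 168; grand total N = 347.
Expected count = (row total × column total) / N = 93 × 168 / 347 = 45.026.

45.026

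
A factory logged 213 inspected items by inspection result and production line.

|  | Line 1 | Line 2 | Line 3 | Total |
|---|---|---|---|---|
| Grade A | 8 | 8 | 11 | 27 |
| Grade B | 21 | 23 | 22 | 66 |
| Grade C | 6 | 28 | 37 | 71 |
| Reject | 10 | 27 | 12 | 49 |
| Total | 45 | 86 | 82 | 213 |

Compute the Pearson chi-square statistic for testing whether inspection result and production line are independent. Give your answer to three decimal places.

Grand total N = 213.
Expected counts (row total × column total / N):
  Grade A, Line 1: 27×45/213 = 5.7042
  Grade A, Line 2: 27×86/213 = 10.9014
  Grade A, Line 3: 27×82/213 = 10.3944
  Grade B, Line 1: 66×45/213 = 13.9437
  Grade B, Line 2: 66×86/213 = 26.6479
  Grade B, Line 3: 66×82/213 = 25.4085
  Grade C, Line 1: 71×45/213 = 15.0000
  Grade C, Line 2: 71×86/213 = 28.6667
  Grade C, Line 3: 71×82/213 = 27.3333
  Reject, Line 1: 49×45/213 = 10.3521
  Reject, Line 2: 49×86/213 = 19.7840
  Reject, Line 3: 49×82/213 = 18.8638
Contributions (O − E)²/E:
  (8 − 5.7042)²/5.7042 = 0.9240
  (8 − 10.9014)²/10.9014 = 0.7722
  (11 − 10.3944)²/10.3944 = 0.0353
  (21 − 13.9437)²/13.9437 = 3.5709
  (23 − 26.6479)²/26.6479 = 0.4994
  (22 − 25.4085)²/25.4085 = 0.4572
  (6 − 15.0000)²/15.0000 = 5.4000
  (28 − 28.6667)²/28.6667 = 0.0155
  (37 − 27.3333)²/27.3333 = 3.4187
  (10 − 10.3521)²/10.3521 = 0.0120
  (27 − 19.7840)²/19.7840 = 2.6320
  (12 − 18.8638)²/18.8638 = 2.4975
χ² = 0.9240 + 0.7722 + 0.0353 + 3.5709 + 0.4994 + 0.4572 + 5.4000 + 0.0155 + 3.4187 + 0.0120 + 2.6320 + 2.4975 = 20.235

20.235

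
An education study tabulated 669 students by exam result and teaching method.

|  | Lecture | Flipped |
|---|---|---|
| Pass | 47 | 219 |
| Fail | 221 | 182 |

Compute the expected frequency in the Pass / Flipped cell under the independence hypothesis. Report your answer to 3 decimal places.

Row total (Pass) = 266; column total (Flipped) = 401; grand total N = 669.
Expected count = (row total × column total) / N = 266 × 401 / 669 = 159.441.

159.441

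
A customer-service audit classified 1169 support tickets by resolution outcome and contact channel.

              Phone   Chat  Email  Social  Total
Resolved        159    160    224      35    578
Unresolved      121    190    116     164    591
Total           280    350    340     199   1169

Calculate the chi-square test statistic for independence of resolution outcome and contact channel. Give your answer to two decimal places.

Grand total N = 1169.
Expected counts (row total × column total / N):
  Resolved, Phone: 578×280/1169 = 138.4431
  Resolved, Chat: 578×350/1169 = 173.0539
  Resolved, Email: 578×340/1169 = 168.1095
  Resolved, Social: 578×199/1169 = 98.3935
  Unresolved, Phone: 591×280/1169 = 141.5569
  Unresolved, Chat: 591×350/1169 = 176.9461
  Unresolved, Email: 591×340/1169 = 171.8905
  Unresolved, Social: 591×199/1169 = 100.6065
Contributions (O − E)²/E:
  (159 − 138.4431)²/138.4431 = 3.0524
  (160 − 173.0539)²/173.0539 = 0.9847
  (224 − 168.1095)²/168.1095 = 18.5816
  (35 − 98.3935)²/98.3935 = 40.8435
  (121 − 141.5569)²/141.5569 = 2.9853
  (190 − 176.9461)²/176.9461 = 0.9630
  (116 − 171.8905)²/171.8905 = 18.1729
  (164 − 100.6065)²/100.6065 = 39.9451
χ² = 3.0524 + 0.9847 + 18.5816 + 40.8435 + 2.9853 + 0.9630 + 18.1729 + 39.9451 = 125.53

125.53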